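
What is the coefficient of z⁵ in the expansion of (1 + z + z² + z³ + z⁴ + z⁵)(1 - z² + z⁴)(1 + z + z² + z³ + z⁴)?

(1 + z + z² + z³ + z⁴ + z⁵) has coefficients 1,1,1,1,1,1 for degrees 0…5.
(1 - z² + z⁴) has coefficients 1,0,-1,0,1,0 for degrees 0…5.
Finally multiplying by (1 + z + z² + z³ + z⁴), the product of all factors after the first has coefficients 1,1,0,0,1,0 for degrees 0…5.
[z⁵] = 1·0 + 1·1 + 1·0 + 1·0 + 1·1 + 1·1 = 3.

3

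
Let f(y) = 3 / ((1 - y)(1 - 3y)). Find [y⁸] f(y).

The denominator gives the recurrence a_n = 4a_(n−1) − 3a_(n−2) for n ≥ 2; the numerator fixes a_0 = 3, a_1 = 12.
Iterating: 3, 12, 39, 120, 363, 1092, 3279, 9840, 29523, so a_8 = 29523.

29523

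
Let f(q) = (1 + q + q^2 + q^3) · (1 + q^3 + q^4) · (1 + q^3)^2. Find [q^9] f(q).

(1 + q + q^2 + q^3) has coefficients 1,1,1,1 for degrees 0…3.
(1 + q^3 + q^4) has coefficients 1,0,0,1,1,0,0,0,0,0 for degrees 0…9.
Finally multiplying by (1 + q^3)^2, the product of all factors after the first has coefficients 1,0,0,3,1,0,3,2,0,1 for degrees 0…9.
[q^9] = 1·1 + 1·0 + 1·2 + 1·3 = 6.

6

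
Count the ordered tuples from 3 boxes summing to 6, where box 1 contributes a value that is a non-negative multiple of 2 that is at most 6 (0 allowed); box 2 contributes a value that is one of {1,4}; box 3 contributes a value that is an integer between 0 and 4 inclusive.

The generating function for the choices is (1 + q^2 + q^4 + q^6)·(q + q^4)·(1 + q + q^2 + q^3 + q^4); the count is [q^6].
(1 + q^2 + q^4 + q^6) has coefficients 1,0,1,0,1,0,1 for degrees 0…6.
(q + q^4) has coefficients 0,1,0,0,1,0,0 for degrees 0…6.
Finally multiplying by (1 + q + q^2 + q^3 + q^4), the product of all factors after the first has coefficients 0,1,1,1,2,2,1 for degrees 0…6.
[q^6] = 1·1 + 1·2 + 1·1 + 1·0 = 4.

4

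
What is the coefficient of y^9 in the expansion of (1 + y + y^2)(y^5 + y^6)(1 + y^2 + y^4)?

(1 + y + y^2) has coefficients 1,1,1 for degrees 0…2.
(y^5 + y^6) has coefficients 0,0,0,0,0,1,1,0,0,0 for degrees 0…9.
Finally multiplying by (1 + y^2 + y^4), the product of all factors after the first has coefficients 0,0,0,0,0,1,1,1,1,1 for degrees 0…9.
[y^9] = 1·1 + 1·1 + 1·1 = 3.

3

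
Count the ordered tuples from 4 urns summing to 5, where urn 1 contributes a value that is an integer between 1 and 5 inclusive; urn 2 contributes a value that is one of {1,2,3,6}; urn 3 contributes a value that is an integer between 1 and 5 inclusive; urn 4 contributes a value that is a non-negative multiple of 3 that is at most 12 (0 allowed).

The generating function for the choices is (z + z² + z³ + z⁴ + z⁵)·(z + z² + z³ + z⁶)·(z + z² + z³ + z⁴ + z⁵)·(1 + z³ + z⁶ + z⁹ + z¹²); the count is [z⁵].
(z + z² + z³ + z⁴ + z⁵) has coefficients 0,1,1,1,1,1 for degrees 0…5.
(z + z² + z³ + z⁶) has coefficients 0,1,1,1,0,0 for degrees 0…5.
Multiplying by (z + z² + z³ + z⁴ + z⁵) gives running coefficients 0,0,1,2,3,3 for degrees 0…5.
Finally multiplying by (1 + z³ + z⁶ + z⁹ + z¹²), the product of all factors after the first has coefficients 0,0,1,2,3,4 for degrees 0…5.
[z⁵] = 1·3 + 1·2 + 1·1 + 1·0 + 1·0 = 6.

6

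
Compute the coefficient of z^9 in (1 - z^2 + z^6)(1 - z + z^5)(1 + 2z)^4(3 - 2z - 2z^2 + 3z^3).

(1 - z^2 + z^6) has coefficients 1,0,-1,0,0,0,1 for degrees 0…6.
(1 - z + z^5) has coefficients 1,-1,0,0,0,1,0,0,0,0 for degrees 0…9.
Multiplying by (1 + 2z)^4 gives running coefficients 1,7,16,8,-16,-15,8,24,32,16 for degrees 0…9.
Finally multiplying by (3 - 2z - 2z^2 + 3z^3), the product of all factors after the first has coefficients 3,19,32,-19,-75,19,110,38,-13,-40 for degrees 0…9.
[z^9] = 1·(-40) − 1·38 + 1·(-19) = -97.

-97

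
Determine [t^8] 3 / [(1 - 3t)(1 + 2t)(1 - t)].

Partial fractions give a closed form: a_n = (27/10)·3^n + (4/5)·(-2)^n + (-1/2)·1^n.
At n = 8: a_8 = 17919.

17919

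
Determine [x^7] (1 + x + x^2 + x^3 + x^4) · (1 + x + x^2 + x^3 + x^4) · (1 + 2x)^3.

108

(1 + x + x^2 + x^3 + x^4) has coefficients 1,1,1,1,1 for degrees 0…4.
(1 + x + x^2 + x^3 + x^4) has coefficients 1,1,1,1,1,0,0,0 for degrees 0…7.
Finally multiplying by (1 + 2x)^3, the product of all factors after the first has coefficients 1,7,19,27,27,26,20,8 for degrees 0…7.
[x^7] = 1·8 + 1·20 + 1·26 + 1·27 + 1·27 = 108.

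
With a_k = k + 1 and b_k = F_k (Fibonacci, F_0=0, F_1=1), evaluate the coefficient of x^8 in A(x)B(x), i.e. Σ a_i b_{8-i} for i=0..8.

133

The convolution is the x^8 coefficient of A(x)B(x).
Σ = 1·21 + 2·13 + 3·8 + 4·5 + 5·3 + 6·2 + 7·1 + 8·1 + 9·0 = 133.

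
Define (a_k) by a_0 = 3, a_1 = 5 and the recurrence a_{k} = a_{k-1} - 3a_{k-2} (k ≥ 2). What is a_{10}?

821

The ordinary generating function has denominator 1 - x + 3x^2.
Iterating the recurrence: a_0,…,a_{10} = 3, 5, -4, -19, -7, 50, 71, -79, -292, -55, 821.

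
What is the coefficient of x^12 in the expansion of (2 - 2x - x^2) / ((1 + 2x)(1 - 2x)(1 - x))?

The denominator gives the recurrence a_n = a_(n−1) + 4a_(n−2) − 4a_(n−3) for n ≥ 3; the numerator fixes a_0 = 2, a_1 = 0, a_2 = 7.
Iterating: 2, 0, 7, -1, 27, -5, 107, -21, 427, -85, 1707, -341, 6827, so a_12 = 6827.

6827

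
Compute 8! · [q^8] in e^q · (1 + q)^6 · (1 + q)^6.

The EGF product rule gives c_8 = Σ_{k_1+k_2+k_3=8} C(8; k_1,k_2,k_3) · ∏ g_i(k_i), where e^q gives (1)^k; (1+q)^6 gives the falling factorial (6)_k; (1+q)^6 gives the falling factorial (6)_k.
g_1(k) for k = 0…8: 1, 1, 1, 1, 1, 1, 1, 1, 1.
g_2(k) for k = 0…8: 1, 6, 30, 120, 360, 720, 720, 0, 0.
g_3(k) for k = 0…8: 1, 6, 30, 120, 360, 720, 720, 0, 0.
First combine the last two factors: h(k) = Σ_j C(k,j)·g_2(j)·g_3(k−j) for k = 0…8: 1, 12, 132, 1320, 11880, 95040, 665280, 3991680, 19958400.
c_8 = Σ_k C(8,k)·g_1(k)·h(8−k) = 1·1·19958400 + 8·1·3991680 + 28·1·665280 + 56·1·95040 + 70·1·11880 + 56·1·1320 + 28·1·132 + 8·1·12 + 1·1·1 = 19958400 + 31933440 + 18627840 + 5322240 + 831600 + 73920 + 3696 + 96 + 1 = 76751233.

76751233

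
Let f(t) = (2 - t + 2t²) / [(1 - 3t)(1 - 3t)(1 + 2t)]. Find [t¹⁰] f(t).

759468

The denominator gives the recurrence a_n = 4a_(n−1) + 3a_(n−2) − 18a_(n−3) for n ≥ 3; the numerator fixes a_0 = 2, a_1 = 7, a_2 = 36.
Iterating: 2, 7, 36, 129, 498, 1731, 6096, 20613, 69582, 230439, 759468, so a_10 = 759468.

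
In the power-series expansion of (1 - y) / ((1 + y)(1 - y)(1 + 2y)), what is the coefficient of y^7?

The denominator gives the recurrence a_n = −2a_(n−1) + a_(n−2) + 2a_(n−3) for n ≥ 3; the numerator fixes a_0 = 1, a_1 = -3, a_2 = 7.
Iterating: 1, -3, 7, -15, 31, -63, 127, -255, so a_7 = -255.

-255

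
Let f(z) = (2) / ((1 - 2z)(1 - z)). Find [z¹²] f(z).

Partial fractions give a closed form: a_n = (4)·2^n + (-2)·1^n.
At n = 12: a_12 = 16382.

16382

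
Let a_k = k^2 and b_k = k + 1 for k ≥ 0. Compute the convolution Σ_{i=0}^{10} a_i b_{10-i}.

Write out a_i and b_{10-i} for i = 0,…,10 and sum the products.
Σ = 0·11 + 1·10 + 4·9 + 9·8 + 16·7 + 25·6 + 36·5 + 49·4 + 64·3 + 81·2 + 100·1 = 1210.

1210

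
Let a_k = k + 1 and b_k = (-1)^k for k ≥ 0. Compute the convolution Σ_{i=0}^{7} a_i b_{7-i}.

4

Write out a_i and b_{7-i} for i = 0,…,7 and sum the products.
Σ = 1·(-1) + 2·1 + 3·(-1) + 4·1 + 5·(-1) + 6·1 + 7·(-1) + 8·1 = 4.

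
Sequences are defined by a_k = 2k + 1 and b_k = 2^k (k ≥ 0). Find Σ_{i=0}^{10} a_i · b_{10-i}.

This is [x^10] in the product of the two ordinary generating functions.
Σ = 1·1024 + 3·512 + 5·256 + 7·128 + 9·64 + 11·32 + 13·16 + 15·8 + 17·4 + 19·2 + 21·1 = 6119.

6119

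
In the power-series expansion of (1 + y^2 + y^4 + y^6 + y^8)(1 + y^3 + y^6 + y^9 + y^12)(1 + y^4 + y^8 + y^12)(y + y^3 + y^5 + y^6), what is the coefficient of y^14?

15

(1 + y^2 + y^4 + y^6 + y^8) has coefficients 1,0,1,0,1,0,1,0,1 for degrees 0…8.
(1 + y^3 + y^6 + y^9 + y^12) has coefficients 1,0,0,1,0,0,1,0,0,1,0,0,1,0,0 for degrees 0…14.
Multiplying by (1 + y^4 + y^8 + y^12) gives running coefficients 1,0,0,1,1,0,1,1,1,1,1,1,2,1,1 for degrees 0…14.
Finally multiplying by (y + y^3 + y^5 + y^6), the product of all factors after the first has coefficients 0,1,0,1,1,2,2,2,2,4,3,3,4,5,4 for degrees 0…14.
[y^14] = 1·4 + 1·4 + 1·3 + 1·2 + 1·2 = 15.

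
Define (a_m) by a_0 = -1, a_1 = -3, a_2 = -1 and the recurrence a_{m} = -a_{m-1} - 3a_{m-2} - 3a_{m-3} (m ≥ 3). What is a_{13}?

-2915

The ordinary generating function has denominator 1 + z + 3z^2 + 3z^3.
Iterating the recurrence: a_0,…,a_{13} = -1, -3, -1, 13, -1, -35, -1, 109, -1, -323, -1, 973, -1, -2915.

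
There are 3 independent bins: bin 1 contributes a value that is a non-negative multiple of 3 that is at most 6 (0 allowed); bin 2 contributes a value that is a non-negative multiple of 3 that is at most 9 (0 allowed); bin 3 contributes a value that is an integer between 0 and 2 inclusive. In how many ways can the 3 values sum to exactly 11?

The generating function for the choices is (1 + y³ + y⁶)·(1 + y³ + y⁶ + y⁹)·(1 + y + y²); the count is [y¹¹].
(1 + y³ + y⁶) has coefficients 1,0,0,1,0,0,1 for degrees 0…6.
(1 + y³ + y⁶ + y⁹) has coefficients 1,0,0,1,0,0,1,0,0,1,0,0 for degrees 0…11.
Finally multiplying by (1 + y + y²), the product of all factors after the first has coefficients 1,1,1,1,1,1,1,1,1,1,1,1 for degrees 0…11.
[y¹¹] = 1·1 + 1·1 + 1·1 = 3.

3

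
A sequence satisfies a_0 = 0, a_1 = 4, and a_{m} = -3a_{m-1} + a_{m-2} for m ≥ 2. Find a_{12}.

The ordinary generating function has denominator 1 + 3q - q^2.
Iterating the recurrence: a_0,…,a_{12} = 0, 4, -12, 40, -132, 436, -1440, 4756, -15708, 51880, -171348, 565924, -1869120.

-1869120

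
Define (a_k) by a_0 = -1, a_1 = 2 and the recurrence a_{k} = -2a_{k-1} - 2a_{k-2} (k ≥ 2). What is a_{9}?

32

The ordinary generating function has denominator 1 + 2z + 2z^2.
Iterating the recurrence: a_0,…,a_{9} = -1, 2, -2, 0, 4, -8, 8, 0, -16, 32.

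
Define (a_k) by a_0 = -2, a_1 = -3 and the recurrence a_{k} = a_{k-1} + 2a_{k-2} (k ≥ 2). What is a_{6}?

-107

The ordinary generating function has denominator 1 - z - 2z^2.
Iterating the recurrence: a_0,…,a_{6} = -2, -3, -7, -13, -27, -53, -107.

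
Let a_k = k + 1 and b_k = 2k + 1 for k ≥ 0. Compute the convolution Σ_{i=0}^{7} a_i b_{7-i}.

204

The convolution is the t^7 coefficient of A(t)B(t).
Σ = 1·15 + 2·13 + 3·11 + 4·9 + 5·7 + 6·5 + 7·3 + 8·1 = 204.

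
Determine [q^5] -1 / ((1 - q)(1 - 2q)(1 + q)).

Partial fractions give a closed form: a_n = (1/2)·1^n + (-4/3)·2^n + (-1/6)·(-1)^n.
At n = 5: a_5 = -42.

-42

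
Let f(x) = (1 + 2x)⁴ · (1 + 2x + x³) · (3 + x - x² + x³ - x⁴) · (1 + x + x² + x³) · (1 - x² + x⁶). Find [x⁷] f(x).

-233

(1 + 2x)⁴ has coefficients 1,8,24,32,16 for degrees 0…4.
(1 + 2x + x³) has coefficients 1,2,0,1,0,0,0,0 for degrees 0…7.
Multiplying by (3 + x - x² + x³ - x⁴) gives running coefficients 3,7,1,2,2,-3,1,-1 for degrees 0…7.
Multiplying by (1 + x + x² + x³) gives running coefficients 3,10,11,13,12,2,2,-1 for degrees 0…7.
Finally multiplying by (1 - x² + x⁶), the product of all factors after the first has coefficients 3,10,8,3,1,-11,-7,7 for degrees 0…7.
[x⁷] = 1·7 + 8·(-7) + 24·(-11) + 32·1 + 16·3 = -233.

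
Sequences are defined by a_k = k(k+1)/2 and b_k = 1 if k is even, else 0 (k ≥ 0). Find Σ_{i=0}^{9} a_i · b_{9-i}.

The convolution is the t^9 coefficient of A(t)B(t).
Σ = 0·0 + 1·1 + 3·0 + 6·1 + 10·0 + 15·1 + 21·0 + 28·1 + 36·0 + 45·1 = 95.

95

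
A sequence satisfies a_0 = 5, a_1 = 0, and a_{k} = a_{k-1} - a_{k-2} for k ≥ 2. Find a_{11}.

The ordinary generating function has denominator 1 - x + x^2.
Iterating the recurrence: a_0,…,a_{11} = 5, 0, -5, -5, 0, 5, 5, 0, -5, -5, 0, 5.

5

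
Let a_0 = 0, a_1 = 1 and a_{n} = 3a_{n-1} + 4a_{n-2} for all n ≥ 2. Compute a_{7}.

3277

The ordinary generating function has denominator 1 - 3q - 4q^2.
Iterating the recurrence: a_0,…,a_{7} = 0, 1, 3, 13, 51, 205, 819, 3277.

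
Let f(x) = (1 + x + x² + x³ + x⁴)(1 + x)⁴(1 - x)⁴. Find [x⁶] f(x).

-2

(1 + x + x² + x³ + x⁴) has coefficients 1,1,1,1,1 for degrees 0…4.
(1 + x)⁴ has coefficients 1,4,6,4,1,0,0 for degrees 0…6.
Finally multiplying by (1 - x)⁴, the product of all factors after the first has coefficients 1,0,-4,0,6,0,-4 for degrees 0…6.
[x⁶] = 1·(-4) + 1·0 + 1·6 + 1·0 + 1·(-4) = -2.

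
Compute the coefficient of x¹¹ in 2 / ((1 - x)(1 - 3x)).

The denominator gives the recurrence a_n = 4a_(n−1) − 3a_(n−2) for n ≥ 2; the numerator fixes a_0 = 2, a_1 = 8.
Iterating: 2, 8, 26, 80, 242, 728, 2186, 6560, 19682, 59048, 177146, 531440, so a_11 = 531440.

531440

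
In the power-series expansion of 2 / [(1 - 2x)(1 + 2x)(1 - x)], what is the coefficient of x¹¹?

Partial fractions give a closed form: a_n = (2)·2^n + (2/3)·(-2)^n + (-2/3)·1^n.
At n = 11: a_11 = 2730.

2730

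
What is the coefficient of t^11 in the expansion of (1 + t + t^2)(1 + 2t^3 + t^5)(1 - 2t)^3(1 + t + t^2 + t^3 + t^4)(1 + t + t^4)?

-16

(1 + t + t^2) has coefficients 1,1,1 for degrees 0…2.
(1 + 2t^3 + t^5) has coefficients 1,0,0,2,0,1,0,0,0,0,0,0 for degrees 0…11.
Multiplying by (1 - 2t)^3 gives running coefficients 1,-6,12,-6,-12,25,-22,12,-8,0,0,0 for degrees 0…11.
Multiplying by (1 + t + t^2 + t^3 + t^4) gives running coefficients 1,-5,7,1,-11,13,-3,-3,-5,7,-18,4 for degrees 0…11.
Finally multiplying by (1 + t + t^4), the product of all factors after the first has coefficients 1,-4,2,8,-9,-3,17,-5,-19,15,-14,-17 for degrees 0…11.
[t^11] = 1·(-17) + 1·(-14) + 1·15 = -16.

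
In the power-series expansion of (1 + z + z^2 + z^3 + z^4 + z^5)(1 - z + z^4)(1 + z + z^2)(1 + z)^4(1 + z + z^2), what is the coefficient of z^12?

103

(1 + z + z^2 + z^3 + z^4 + z^5) has coefficients 1,1,1,1,1,1 for degrees 0…5.
(1 - z + z^4) has coefficients 1,-1,0,0,1,0,0,0,0,0,0,0,0 for degrees 0…12.
Multiplying by (1 + z + z^2) gives running coefficients 1,0,0,-1,1,1,1,0,0,0,0,0,0 for degrees 0…12.
Multiplying by (1 + z)^4 gives running coefficients 1,4,6,3,-2,-1,7,13,11,5,1,0,0 for degrees 0…12.
Finally multiplying by (1 + z + z^2), the product of all factors after the first has coefficients 1,5,11,13,7,0,4,19,31,29,17,6,1 for degrees 0…12.
[z^12] = 1·1 + 1·6 + 1·17 + 1·29 + 1·31 + 1·19 = 103.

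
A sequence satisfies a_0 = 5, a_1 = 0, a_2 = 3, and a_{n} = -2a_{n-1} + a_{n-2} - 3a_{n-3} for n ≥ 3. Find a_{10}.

The ordinary generating function has denominator 1 + 2x - x^2 + 3x^3.
Iterating the recurrence: a_0,…,a_{10} = 5, 0, 3, -21, 45, -120, 348, -951, 2610, -7215, 19893.

19893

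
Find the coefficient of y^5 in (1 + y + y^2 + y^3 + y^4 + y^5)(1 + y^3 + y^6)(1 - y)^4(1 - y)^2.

9

(1 + y + y^2 + y^3 + y^4 + y^5) has coefficients 1,1,1,1,1,1 for degrees 0…5.
(1 + y^3 + y^6) has coefficients 1,0,0,1,0,0 for degrees 0…5.
Multiplying by (1 - y)^4 gives running coefficients 1,-4,6,-3,-3,6 for degrees 0…5.
Finally multiplying by (1 - y)^2, the product of all factors after the first has coefficients 1,-6,15,-19,9,9 for degrees 0…5.
[y^5] = 1·9 + 1·9 + 1·(-19) + 1·15 + 1·(-6) + 1·1 = 9.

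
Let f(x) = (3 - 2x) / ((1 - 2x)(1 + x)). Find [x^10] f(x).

The denominator gives the recurrence a_n = a_(n−1) + 2a_(n−2) for n ≥ 3; the numerator fixes a_0 = 3, a_1 = 1, a_2 = 7.
Iterating: 3, 1, 7, 9, 23, 41, 87, 169, 343, 681, 1367, so a_10 = 1367.

1367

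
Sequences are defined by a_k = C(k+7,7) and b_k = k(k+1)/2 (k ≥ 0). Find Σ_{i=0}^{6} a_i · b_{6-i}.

3003

This is [x^6] in the product of the two ordinary generating functions.
Σ = 1·21 + 8·15 + 36·10 + 120·6 + 330·3 + 792·1 + 1716·0 = 3003.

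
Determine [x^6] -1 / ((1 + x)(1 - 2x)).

-43

The denominator gives the recurrence a_n = a_(n−1) + 2a_(n−2) for n ≥ 2; the numerator fixes a_0 = -1, a_1 = -1.
Iterating: -1, -1, -3, -5, -11, -21, -43, so a_6 = -43.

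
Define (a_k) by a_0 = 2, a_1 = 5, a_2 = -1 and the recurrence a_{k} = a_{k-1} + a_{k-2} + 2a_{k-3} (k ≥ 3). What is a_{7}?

The ordinary generating function has denominator 1 - y - y^2 - 2y^3.
Iterating the recurrence: a_0,…,a_{7} = 2, 5, -1, 8, 17, 23, 56, 113.

113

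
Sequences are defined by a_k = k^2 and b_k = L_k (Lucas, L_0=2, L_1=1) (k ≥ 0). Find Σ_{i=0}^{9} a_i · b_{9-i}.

Write out a_i and b_{9-i} for i = 0,…,9 and sum the products.
Σ = 0·76 + 1·47 + 4·29 + 9·18 + 16·11 + 25·7 + 36·4 + 49·3 + 64·1 + 81·2 = 1193.

1193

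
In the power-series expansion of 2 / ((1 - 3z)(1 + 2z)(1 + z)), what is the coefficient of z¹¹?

The denominator gives the recurrence a_n = 7a_(n−2) + 6a_(n−3) for n ≥ 3; the numerator fixes a_0 = 2, a_1 = 0, a_2 = 14.
Iterating: 2, 0, 14, 12, 98, 168, 758, 1764, 6314, 16896, 54782, 156156, so a_11 = 156156.

156156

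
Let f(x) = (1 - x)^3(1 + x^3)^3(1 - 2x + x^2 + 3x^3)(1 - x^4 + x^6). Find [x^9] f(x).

-71

(1 - x)^3 has coefficients 1,-3,3,-1 for degrees 0…3.
(1 + x^3)^3 has coefficients 1,0,0,3,0,0,3,0,0,1 for degrees 0…9.
Multiplying by (1 - 2x + x^2 + 3x^3) gives running coefficients 1,-2,1,6,-6,3,12,-6,3,10 for degrees 0…9.
Finally multiplying by (1 - x^4 + x^6), the product of all factors after the first has coefficients 1,-2,1,6,-7,5,12,-14,10,13 for degrees 0…9.
[x^9] = 1·13 − 3·10 + 3·(-14) − 1·12 = -71.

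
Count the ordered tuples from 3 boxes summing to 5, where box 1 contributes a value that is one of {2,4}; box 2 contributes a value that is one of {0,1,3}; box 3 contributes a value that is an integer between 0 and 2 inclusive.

The generating function for the choices is (t^2 + t^4)·(1 + t + t^3)·(1 + t + t^2); the count is [t^5].
(t^2 + t^4) has coefficients 0,0,1,0,1 for degrees 0…4.
(1 + t + t^3) has coefficients 1,1,0,1,0,0 for degrees 0…5.
Finally multiplying by (1 + t + t^2), the product of all factors after the first has coefficients 1,2,2,2,1,1 for degrees 0…5.
[t^5] = 1·2 + 1·2 = 4.

4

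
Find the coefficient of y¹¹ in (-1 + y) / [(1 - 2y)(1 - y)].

-2048

The denominator gives the recurrence a_n = 3a_(n−1) − 2a_(n−2) for n ≥ 2; the numerator fixes a_0 = -1, a_1 = -2.
Iterating: -1, -2, -4, -8, -16, -32, -64, -128, -256, -512, -1024, -2048, so a_11 = -2048.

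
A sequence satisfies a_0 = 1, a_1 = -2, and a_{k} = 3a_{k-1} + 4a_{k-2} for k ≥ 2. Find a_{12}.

The ordinary generating function has denominator 1 - 3x - 4x^2.
Iterating the recurrence: a_0,…,a_{12} = 1, -2, -2, -14, -50, -206, -818, -3278, -13106, -52430, -209714, -838862, -3355442.

-3355442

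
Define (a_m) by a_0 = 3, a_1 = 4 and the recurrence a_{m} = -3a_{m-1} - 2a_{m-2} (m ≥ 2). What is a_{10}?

The ordinary generating function has denominator 1 + 3y + 2y^2.
Iterating the recurrence: a_0,…,a_{10} = 3, 4, -18, 46, -102, 214, -438, 886, -1782, 3574, -7158.

-7158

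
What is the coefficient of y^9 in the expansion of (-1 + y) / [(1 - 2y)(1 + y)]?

Partial fractions give a closed form: a_n = (-1/3)·2^n + (-2/3)·(-1)^n.
At n = 9: a_9 = -170.

-170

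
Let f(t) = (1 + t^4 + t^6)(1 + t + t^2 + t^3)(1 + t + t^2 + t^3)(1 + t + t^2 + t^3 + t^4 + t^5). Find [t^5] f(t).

18

(1 + t^4 + t^6) has coefficients 1,0,0,0,1,0 for degrees 0…5.
(1 + t + t^2 + t^3) has coefficients 1,1,1,1,0,0 for degrees 0…5.
Multiplying by (1 + t + t^2 + t^3) gives running coefficients 1,2,3,4,3,2 for degrees 0…5.
Finally multiplying by (1 + t + t^2 + t^3 + t^4 + t^5), the product of all factors after the first has coefficients 1,3,6,10,13,15 for degrees 0…5.
[t^5] = 1·15 + 1·3 = 18.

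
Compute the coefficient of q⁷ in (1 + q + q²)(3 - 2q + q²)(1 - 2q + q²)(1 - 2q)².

-16

(1 + q + q²) has coefficients 1,1,1 for degrees 0…2.
(3 - 2q + q²) has coefficients 3,-2,1,0,0,0,0,0 for degrees 0…7.
Multiplying by (1 - 2q + q²) gives running coefficients 3,-8,8,-4,1,0,0,0 for degrees 0…7.
Finally multiplying by (1 - 2q)², the product of all factors after the first has coefficients 3,-20,52,-68,49,-20,4,0 for degrees 0…7.
[q⁷] = 1·0 + 1·4 + 1·(-20) = -16.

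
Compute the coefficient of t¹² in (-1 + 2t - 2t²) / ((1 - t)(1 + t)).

The denominator gives the recurrence a_n = a_(n−2) for n ≥ 3; the numerator fixes a_0 = -1, a_1 = 2, a_2 = -3.
Iterating: -1, 2, -3, 2, -3, 2, -3, 2, -3, 2, -3, 2, -3, so a_12 = -3.

-3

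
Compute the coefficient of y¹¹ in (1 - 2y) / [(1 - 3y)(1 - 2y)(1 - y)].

The denominator gives the recurrence a_n = 6a_(n−1) − 11a_(n−2) + 6a_(n−3) for n ≥ 3; the numerator fixes a_0 = 1, a_1 = 4, a_2 = 13.
Iterating: 1, 4, 13, 40, 121, 364, 1093, 3280, 9841, 29524, 88573, 265720, so a_11 = 265720.

265720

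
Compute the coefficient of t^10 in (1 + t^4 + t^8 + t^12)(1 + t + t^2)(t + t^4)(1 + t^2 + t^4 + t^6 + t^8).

7

(1 + t^4 + t^8 + t^12) has coefficients 1,0,0,0,1,0,0,0,1,0,0 for degrees 0…10.
(1 + t + t^2) has coefficients 1,1,1,0,0,0,0,0,0,0,0 for degrees 0…10.
Multiplying by (t + t^4) gives running coefficients 0,1,1,1,1,1,1,0,0,0,0 for degrees 0…10.
Finally multiplying by (1 + t^2 + t^4 + t^6 + t^8), the product of all factors after the first has coefficients 0,1,1,2,2,3,3,3,3,3,3 for degrees 0…10.
[t^10] = 1·3 + 1·3 + 1·1 = 7.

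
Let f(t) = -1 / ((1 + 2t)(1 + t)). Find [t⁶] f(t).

-127

The denominator gives the recurrence a_n = −3a_(n−1) − 2a_(n−2) for n ≥ 2; the numerator fixes a_0 = -1, a_1 = 3.
Iterating: -1, 3, -7, 15, -31, 63, -127, so a_6 = -127.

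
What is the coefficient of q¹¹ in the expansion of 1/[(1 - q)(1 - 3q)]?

Partial fractions give a closed form: a_n = (-1/2)·1^n + (3/2)·3^n.
At n = 11: a_11 = 265720.

265720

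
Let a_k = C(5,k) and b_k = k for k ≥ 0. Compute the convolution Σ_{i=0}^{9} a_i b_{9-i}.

This is [x^9] in the product of the two ordinary generating functions.
Σ = 1·9 + 5·8 + 10·7 + 10·6 + 5·5 + 1·4 + 0·3 + 0·2 + 0·1 + 0·0 = 208.

208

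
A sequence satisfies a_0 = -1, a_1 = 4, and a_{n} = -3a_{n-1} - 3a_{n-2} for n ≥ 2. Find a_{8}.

The ordinary generating function has denominator 1 + 3y + 3y^2.
Iterating the recurrence: a_0,…,a_{8} = -1, 4, -9, 15, -18, 9, 27, -108, 243.

243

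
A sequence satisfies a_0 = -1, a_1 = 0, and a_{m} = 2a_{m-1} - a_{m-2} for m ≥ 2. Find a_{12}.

11

The ordinary generating function has denominator 1 - 2x + x^2.
Iterating the recurrence: a_0,…,a_{12} = -1, 0, 1, 2, 3, 4, 5, 6, 7, 8, 9, 10, 11.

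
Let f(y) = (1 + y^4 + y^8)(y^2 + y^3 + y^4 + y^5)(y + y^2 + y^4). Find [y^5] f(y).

(1 + y^4 + y^8) has coefficients 1,0,0,0,1,0 for degrees 0…5.
(y^2 + y^3 + y^4 + y^5) has coefficients 0,0,1,1,1,1 for degrees 0…5.
Finally multiplying by (y + y^2 + y^4), the product of all factors after the first has coefficients 0,0,0,1,2,2 for degrees 0…5.
[y^5] = 1·2 + 1·0 = 2.

2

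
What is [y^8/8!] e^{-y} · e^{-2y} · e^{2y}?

The EGF product rule gives c_8 = Σ_{k_1+k_2+k_3=8} C(8; k_1,k_2,k_3) · ∏ g_i(k_i), where e^{-y} gives (-1)^k; e^{-2y} gives (-2)^k; e^{2y} gives (2)^k.
g_1(k) for k = 0…8: 1, -1, 1, -1, 1, -1, 1, -1, 1.
g_2(k) for k = 0…8: 1, -2, 4, -8, 16, -32, 64, -128, 256.
g_3(k) for k = 0…8: 1, 2, 4, 8, 16, 32, 64, 128, 256.
First combine the last two factors: h(k) = Σ_j C(k,j)·g_2(j)·g_3(k−j) for k = 0…8: 1, 0, 0, 0, 0, 0, 0, 0, 0.
c_8 = Σ_k C(8,k)·g_1(k)·h(8−k) = 1·1·1 = 1.

1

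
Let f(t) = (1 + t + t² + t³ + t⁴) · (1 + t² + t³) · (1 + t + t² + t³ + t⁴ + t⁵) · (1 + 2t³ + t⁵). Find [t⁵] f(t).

21

(1 + t + t² + t³ + t⁴) has coefficients 1,1,1,1,1 for degrees 0…4.
(1 + t² + t³) has coefficients 1,0,1,1,0,0 for degrees 0…5.
Multiplying by (1 + t + t² + t³ + t⁴ + t⁵) gives running coefficients 1,1,2,3,3,3 for degrees 0…5.
Finally multiplying by (1 + 2t³ + t⁵), the product of all factors after the first has coefficients 1,1,2,5,5,8 for degrees 0…5.
[t⁵] = 1·8 + 1·5 + 1·5 + 1·2 + 1·1 = 21.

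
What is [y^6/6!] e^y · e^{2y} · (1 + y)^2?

6075

The EGF product rule gives c_6 = Σ_{k_1+k_2+k_3=6} C(6; k_1,k_2,k_3) · ∏ g_i(k_i), where e^y gives (1)^k; e^{2y} gives (2)^k; (1+y)^2 gives the falling factorial (2)_k.
g_1(k) for k = 0…6: 1, 1, 1, 1, 1, 1, 1.
g_2(k) for k = 0…6: 1, 2, 4, 8, 16, 32, 64.
g_3(k) for k = 0…6: 1, 2, 2, 0, 0, 0, 0.
First combine the last two factors: h(k) = Σ_j C(k,j)·g_2(j)·g_3(k−j) for k = 0…6: 1, 4, 14, 44, 128, 352, 928.
c_6 = Σ_k C(6,k)·g_1(k)·h(6−k) = 1·1·928 + 6·1·352 + 15·1·128 + 20·1·44 + 15·1·14 + 6·1·4 + 1·1·1 = 928 + 2112 + 1920 + 880 + 210 + 24 + 1 = 6075.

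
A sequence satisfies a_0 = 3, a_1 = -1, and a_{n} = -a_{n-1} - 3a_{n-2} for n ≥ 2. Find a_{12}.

The ordinary generating function has denominator 1 + q + 3q^2.
Iterating the recurrence: a_0,…,a_{12} = 3, -1, -8, 11, 13, -46, 7, 131, -152, -241, 697, 26, -2117.

-2117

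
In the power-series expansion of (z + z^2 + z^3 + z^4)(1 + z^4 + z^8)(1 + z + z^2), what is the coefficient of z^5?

3

(z + z^2 + z^3 + z^4) has coefficients 0,1,1,1,1 for degrees 0…4.
(1 + z^4 + z^8) has coefficients 1,0,0,0,1,0 for degrees 0…5.
Finally multiplying by (1 + z + z^2), the product of all factors after the first has coefficients 1,1,1,0,1,1 for degrees 0…5.
[z^5] = 1·1 + 1·0 + 1·1 + 1·1 = 3.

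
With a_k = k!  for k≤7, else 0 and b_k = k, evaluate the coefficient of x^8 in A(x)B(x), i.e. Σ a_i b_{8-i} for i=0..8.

6993

Write out a_i and b_{8-i} for i = 0,…,8 and sum the products.
Σ = 1·8 + 1·7 + 2·6 + 6·5 + 24·4 + 120·3 + 720·2 + 5040·1 + 0·0 = 6993.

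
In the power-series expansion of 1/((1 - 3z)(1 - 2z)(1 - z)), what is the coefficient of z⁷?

Partial fractions give a closed form: a_n = (9/2)·3^n + (-4)·2^n + (1/2)·1^n.
At n = 7: a_7 = 9330.

9330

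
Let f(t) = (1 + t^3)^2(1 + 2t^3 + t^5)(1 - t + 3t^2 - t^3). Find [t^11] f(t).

5

(1 + t^3)^2 has coefficients 1,0,0,2,0,0,1 for degrees 0…6.
(1 + 2t^3 + t^5) has coefficients 1,0,0,2,0,1,0,0,0,0,0,0 for degrees 0…11.
Finally multiplying by (1 - t + 3t^2 - t^3), the product of all factors after the first has coefficients 1,-1,3,1,-2,7,-3,3,-1,0,0,0 for degrees 0…11.
[t^11] = 1·0 + 2·(-1) + 1·7 = 5.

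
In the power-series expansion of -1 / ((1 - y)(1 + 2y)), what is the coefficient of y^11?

1365

Partial fractions give a closed form: a_n = (-1/3)·1^n + (-2/3)·(-2)^n.
At n = 11: a_11 = 1365.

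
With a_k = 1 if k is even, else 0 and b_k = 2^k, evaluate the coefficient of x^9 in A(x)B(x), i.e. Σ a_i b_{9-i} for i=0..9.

The convolution is the t^9 coefficient of A(t)B(t).
Σ = 1·512 + 0·256 + 1·128 + 0·64 + 1·32 + 0·16 + 1·8 + 0·4 + 1·2 + 0·1 = 682.

682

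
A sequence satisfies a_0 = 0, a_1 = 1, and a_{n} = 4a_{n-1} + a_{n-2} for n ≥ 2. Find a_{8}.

The ordinary generating function has denominator 1 - 4y - y^2.
Iterating the recurrence: a_0,…,a_{8} = 0, 1, 4, 17, 72, 305, 1292, 5473, 23184.

23184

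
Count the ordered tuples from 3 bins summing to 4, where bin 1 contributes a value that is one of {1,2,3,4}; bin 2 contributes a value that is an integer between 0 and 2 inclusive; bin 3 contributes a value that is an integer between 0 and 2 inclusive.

8

The generating function for the choices is (q + q² + q³ + q⁴)·(1 + q + q²)·(1 + q + q²); the count is [q⁴].
(q + q² + q³ + q⁴) has coefficients 0,1,1,1,1 for degrees 0…4.
(1 + q + q²) has coefficients 1,1,1,0,0 for degrees 0…4.
Finally multiplying by (1 + q + q²), the product of all factors after the first has coefficients 1,2,3,2,1 for degrees 0…4.
[q⁴] = 1·2 + 1·3 + 1·2 + 1·1 = 8.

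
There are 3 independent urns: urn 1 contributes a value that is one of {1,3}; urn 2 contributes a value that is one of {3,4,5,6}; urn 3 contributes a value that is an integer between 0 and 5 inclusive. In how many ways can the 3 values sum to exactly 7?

6

The generating function for the choices is (y + y^3)·(y^3 + y^4 + y^5 + y^6)·(1 + y + y^2 + y^3 + y^4 + y^5); the count is [y^7].
(y + y^3) has coefficients 0,1,0,1 for degrees 0…3.
(y^3 + y^4 + y^5 + y^6) has coefficients 0,0,0,1,1,1,1,0 for degrees 0…7.
Finally multiplying by (1 + y + y^2 + y^3 + y^4 + y^5), the product of all factors after the first has coefficients 0,0,0,1,2,3,4,4 for degrees 0…7.
[y^7] = 1·4 + 1·2 = 6.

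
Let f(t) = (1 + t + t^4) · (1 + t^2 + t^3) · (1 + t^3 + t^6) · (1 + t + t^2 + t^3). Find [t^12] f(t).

(1 + t + t^4) has coefficients 1,1,0,0,1 for degrees 0…4.
(1 + t^2 + t^3) has coefficients 1,0,1,1,0,0,0,0,0,0,0,0,0 for degrees 0…12.
Multiplying by (1 + t^3 + t^6) gives running coefficients 1,0,1,2,0,1,2,0,1,1,0,0,0 for degrees 0…12.
Finally multiplying by (1 + t + t^2 + t^3), the product of all factors after the first has coefficients 1,1,2,4,3,4,5,3,4,4,2,2,1 for degrees 0…12.
[t^12] = 1·1 + 1·2 + 1·4 = 7.

7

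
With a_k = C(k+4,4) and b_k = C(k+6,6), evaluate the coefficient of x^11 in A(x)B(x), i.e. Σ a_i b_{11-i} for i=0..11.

Write out a_i and b_{11-i} for i = 0,…,11 and sum the products.
Σ = 1·12376 + 5·8008 + 15·5005 + 35·3003 + 70·1716 + 126·924 + 210·462 + 330·210 + 495·84 + 715·28 + 1001·7 + 1365·1 = 705432.

705432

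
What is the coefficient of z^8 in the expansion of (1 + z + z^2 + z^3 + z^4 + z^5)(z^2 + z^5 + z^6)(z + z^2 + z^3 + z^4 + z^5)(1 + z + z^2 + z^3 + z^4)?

(1 + z + z^2 + z^3 + z^4 + z^5) has coefficients 1,1,1,1,1,1 for degrees 0…5.
(z^2 + z^5 + z^6) has coefficients 0,0,1,0,0,1,1,0,0 for degrees 0…8.
Multiplying by (z + z^2 + z^3 + z^4 + z^5) gives running coefficients 0,0,0,1,1,1,2,3,2 for degrees 0…8.
Finally multiplying by (1 + z + z^2 + z^3 + z^4), the product of all factors after the first has coefficients 0,0,0,1,2,3,5,8,9 for degrees 0…8.
[z^8] = 1·9 + 1·8 + 1·5 + 1·3 + 1·2 + 1·1 = 28.

28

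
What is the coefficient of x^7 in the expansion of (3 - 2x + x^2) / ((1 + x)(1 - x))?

The denominator gives the recurrence a_n = a_(n−2) for n ≥ 3; the numerator fixes a_0 = 3, a_1 = -2, a_2 = 4.
Iterating: 3, -2, 4, -2, 4, -2, 4, -2, so a_7 = -2.

-2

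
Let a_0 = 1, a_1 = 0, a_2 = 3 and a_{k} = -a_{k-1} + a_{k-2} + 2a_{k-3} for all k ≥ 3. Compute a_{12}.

The ordinary generating function has denominator 1 + q - q^2 - 2q^3.
Iterating the recurrence: a_0,…,a_{12} = 1, 0, 3, -1, 4, 1, 1, 8, -5, 15, -4, 9, 17.

17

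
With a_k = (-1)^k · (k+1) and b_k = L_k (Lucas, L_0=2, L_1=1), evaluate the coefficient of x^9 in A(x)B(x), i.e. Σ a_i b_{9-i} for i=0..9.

3

This is [x^9] in the product of the two ordinary generating functions.
Σ = 1·76 − 2·47 + 3·29 − 4·18 + 5·11 − 6·7 + 7·4 − 8·3 + 9·1 − 10·2 = 3.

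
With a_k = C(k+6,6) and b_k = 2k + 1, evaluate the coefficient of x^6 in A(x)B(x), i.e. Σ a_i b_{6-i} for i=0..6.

The convolution is the t^6 coefficient of A(t)B(t).
Σ = 1·13 + 7·11 + 28·9 + 84·7 + 210·5 + 462·3 + 924·1 = 4290.

4290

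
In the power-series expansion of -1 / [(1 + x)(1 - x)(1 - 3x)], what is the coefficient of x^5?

Partial fractions give a closed form: a_n = (-1/8)·(-1)^n + (1/4)·1^n + (-9/8)·3^n.
At n = 5: a_5 = -273.

-273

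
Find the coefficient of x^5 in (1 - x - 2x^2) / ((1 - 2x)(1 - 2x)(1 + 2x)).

The denominator gives the recurrence a_n = 2a_(n−1) + 4a_(n−2) − 8a_(n−3) for n ≥ 3; the numerator fixes a_0 = 1, a_1 = 1, a_2 = 4.
Iterating: 1, 1, 4, 4, 16, 16, so a_5 = 16.

16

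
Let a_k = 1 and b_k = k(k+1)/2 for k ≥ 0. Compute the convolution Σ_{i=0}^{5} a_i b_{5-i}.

The convolution is the x^5 coefficient of A(x)B(x).
Σ = 1·15 + 1·10 + 1·6 + 1·3 + 1·1 + 1·0 = 35.

35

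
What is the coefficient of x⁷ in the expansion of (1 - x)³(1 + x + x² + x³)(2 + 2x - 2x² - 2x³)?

-4

(1 - x)³ has coefficients 1,-3,3,-1 for degrees 0…3.
(1 + x + x² + x³) has coefficients 1,1,1,1,0,0,0,0 for degrees 0…7.
Finally multiplying by (2 + 2x - 2x² - 2x³), the product of all factors after the first has coefficients 2,4,2,0,-2,-4,-2,0 for degrees 0…7.
[x⁷] = 1·0 − 3·(-2) + 3·(-4) − 1·(-2) = -4.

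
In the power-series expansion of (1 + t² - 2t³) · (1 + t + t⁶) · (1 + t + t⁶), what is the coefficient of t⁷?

(1 + t² - 2t³) has coefficients 1,0,1,-2 for degrees 0…3.
(1 + t + t⁶) has coefficients 1,1,0,0,0,0,1,0 for degrees 0…7.
Finally multiplying by (1 + t + t⁶), the product of all factors after the first has coefficients 1,2,1,0,0,0,2,2 for degrees 0…7.
[t⁷] = 1·2 + 1·0 − 2·0 = 2.

2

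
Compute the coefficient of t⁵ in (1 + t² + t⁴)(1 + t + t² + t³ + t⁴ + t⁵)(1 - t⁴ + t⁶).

2

(1 + t² + t⁴) has coefficients 1,0,1,0,1 for degrees 0…4.
(1 + t + t² + t³ + t⁴ + t⁵) has coefficients 1,1,1,1,1,1 for degrees 0…5.
Finally multiplying by (1 - t⁴ + t⁶), the product of all factors after the first has coefficients 1,1,1,1,0,0 for degrees 0…5.
[t⁵] = 1·0 + 1·1 + 1·1 = 2.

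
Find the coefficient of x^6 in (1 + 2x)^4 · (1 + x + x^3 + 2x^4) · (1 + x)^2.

(1 + 2x)^4 has coefficients 1,8,24,32,16 for degrees 0…4.
(1 + x + x^3 + 2x^4) has coefficients 1,1,0,1,2,0,0 for degrees 0…6.
Finally multiplying by (1 + x)^2, the product of all factors after the first has coefficients 1,3,3,2,4,5,2 for degrees 0…6.
[x^6] = 1·2 + 8·5 + 24·4 + 32·2 + 16·3 = 250.

250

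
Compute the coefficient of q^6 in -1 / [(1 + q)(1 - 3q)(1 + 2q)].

-379

Partial fractions give a closed form: a_n = (1/4)·(-1)^n + (-9/20)·3^n + (-4/5)·(-2)^n.
At n = 6: a_6 = -379.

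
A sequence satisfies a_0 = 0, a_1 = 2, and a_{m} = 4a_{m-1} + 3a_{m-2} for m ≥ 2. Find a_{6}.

The ordinary generating function has denominator 1 - 4x - 3x^2.
Iterating the recurrence: a_0,…,a_{6} = 0, 2, 8, 38, 176, 818, 3800.

3800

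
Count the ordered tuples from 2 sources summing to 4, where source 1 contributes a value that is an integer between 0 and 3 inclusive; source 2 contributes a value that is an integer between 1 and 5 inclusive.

The generating function for the choices is (1 + q + q² + q³)·(q + q² + q³ + q⁴ + q⁵); the count is [q⁴].
(1 + q + q² + q³) has coefficients 1,1,1,1 for degrees 0…3.
(q + q² + q³ + q⁴ + q⁵) has coefficients 0,1,1,1,1 for degrees 0…4.
[q⁴] = 1·1 + 1·1 + 1·1 + 1·1 = 4.

4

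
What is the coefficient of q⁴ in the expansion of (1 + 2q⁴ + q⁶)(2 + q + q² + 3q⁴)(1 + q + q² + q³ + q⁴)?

11

(1 + 2q⁴ + q⁶) has coefficients 1,0,0,0,2 for degrees 0…4.
(2 + q + q² + 3q⁴) has coefficients 2,1,1,0,3 for degrees 0…4.
Finally multiplying by (1 + q + q² + q³ + q⁴), the product of all factors after the first has coefficients 2,3,4,4,7 for degrees 0…4.
[q⁴] = 1·7 + 2·2 = 11.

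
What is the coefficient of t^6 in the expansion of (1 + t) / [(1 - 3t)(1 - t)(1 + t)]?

1093

The denominator gives the recurrence a_n = 3a_(n−1) + a_(n−2) − 3a_(n−3) for n ≥ 3; the numerator fixes a_0 = 1, a_1 = 4, a_2 = 13.
Iterating: 1, 4, 13, 40, 121, 364, 1093, so a_6 = 1093.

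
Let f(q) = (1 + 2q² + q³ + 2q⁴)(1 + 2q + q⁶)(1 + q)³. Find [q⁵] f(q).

33

(1 + 2q² + q³ + 2q⁴) has coefficients 1,0,2,1,2 for degrees 0…4.
(1 + 2q + q⁶) has coefficients 1,2,0,0,0,0 for degrees 0…5.
Finally multiplying by (1 + q)³, the product of all factors after the first has coefficients 1,5,9,7,2,0 for degrees 0…5.
[q⁵] = 1·0 + 2·7 + 1·9 + 2·5 = 33.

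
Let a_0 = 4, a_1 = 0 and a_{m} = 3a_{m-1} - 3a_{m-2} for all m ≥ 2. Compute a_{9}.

972

The ordinary generating function has denominator 1 - 3t + 3t^2.
Iterating the recurrence: a_0,…,a_{9} = 4, 0, -12, -36, -72, -108, -108, 0, 324, 972.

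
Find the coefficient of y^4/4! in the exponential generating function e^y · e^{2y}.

81

The EGF product rule gives c_4 = Σ_{k_1+k_2=4} C(4; k_1,k_2) · ∏ g_i(k_i), where e^y gives (1)^k; e^{2y} gives (2)^k.
g_1(k) for k = 0…4: 1, 1, 1, 1, 1.
g_2(k) for k = 0…4: 1, 2, 4, 8, 16.
c_4 = Σ_k C(4,k)·g_1(k)·g_2(4−k) = 1·1·16 + 4·1·8 + 6·1·4 + 4·1·2 + 1·1·1 = 16 + 32 + 24 + 8 + 1 = 81.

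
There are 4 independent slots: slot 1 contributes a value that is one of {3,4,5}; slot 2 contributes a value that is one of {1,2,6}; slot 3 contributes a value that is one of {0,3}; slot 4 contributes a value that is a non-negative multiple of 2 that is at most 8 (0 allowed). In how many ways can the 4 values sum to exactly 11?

8

The generating function for the choices is (t^3 + t^4 + t^5)·(t + t^2 + t^6)·(1 + t^3)·(1 + t^2 + t^4 + t^6 + t^8); the count is [t^11].
(t^3 + t^4 + t^5) has coefficients 0,0,0,1,1,1 for degrees 0…5.
(t + t^2 + t^6) has coefficients 0,1,1,0,0,0,1,0,0,0,0,0 for degrees 0…11.
Multiplying by (1 + t^3) gives running coefficients 0,1,1,0,1,1,1,0,0,1,0,0 for degrees 0…11.
Finally multiplying by (1 + t^2 + t^4 + t^6 + t^8), the product of all factors after the first has coefficients 0,1,1,1,2,2,3,2,3,3,3,2 for degrees 0…11.
[t^11] = 1·3 + 1·2 + 1·3 = 8.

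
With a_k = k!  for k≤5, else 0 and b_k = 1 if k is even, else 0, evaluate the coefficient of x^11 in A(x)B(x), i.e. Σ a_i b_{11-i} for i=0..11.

Write out a_i and b_{11-i} for i = 0,…,11 and sum the products.
Σ = 1·0 + 1·1 + 2·0 + 6·1 + 24·0 + 120·1 + 0·0 + 0·1 + 0·0 + 0·1 + 0·0 + 0·1 = 127.

127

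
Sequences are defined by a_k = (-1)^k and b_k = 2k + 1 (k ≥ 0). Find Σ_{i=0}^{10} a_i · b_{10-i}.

11

Write out a_i and b_{10-i} for i = 0,…,10 and sum the products.
Σ = 1·21 − 1·19 + 1·17 − 1·15 + 1·13 − 1·11 + 1·9 − 1·7 + 1·5 − 1·3 + 1·1 = 11.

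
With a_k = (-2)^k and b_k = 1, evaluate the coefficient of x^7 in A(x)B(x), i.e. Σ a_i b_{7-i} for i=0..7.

Write out a_i and b_{7-i} for i = 0,…,7 and sum the products.
Σ = 1·1 − 2·1 + 4·1 − 8·1 + 16·1 − 32·1 + 64·1 − 128·1 = -85.

-85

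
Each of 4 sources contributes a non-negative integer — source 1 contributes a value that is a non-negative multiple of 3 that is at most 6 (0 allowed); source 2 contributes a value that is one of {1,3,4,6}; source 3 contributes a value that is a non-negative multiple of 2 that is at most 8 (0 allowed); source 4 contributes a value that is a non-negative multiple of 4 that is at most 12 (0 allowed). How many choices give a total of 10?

9

The generating function for the choices is (1 + x^3 + x^6)·(x + x^3 + x^4 + x^6)·(1 + x^2 + x^4 + x^6 + x^8)·(1 + x^4 + x^8 + x^12); the count is [x^10].
(1 + x^3 + x^6) has coefficients 1,0,0,1,0,0,1 for degrees 0…6.
(x + x^3 + x^4 + x^6) has coefficients 0,1,0,1,1,0,1,0,0,0,0 for degrees 0…10.
Multiplying by (1 + x^2 + x^4 + x^6 + x^8) gives running coefficients 0,1,0,2,1,2,2,2,2,2,2 for degrees 0…10.
Finally multiplying by (1 + x^4 + x^8 + x^12), the product of all factors after the first has coefficients 0,1,0,2,1,3,2,4,3,5,4 for degrees 0…10.
[x^10] = 1·4 + 1·4 + 1·1 = 9.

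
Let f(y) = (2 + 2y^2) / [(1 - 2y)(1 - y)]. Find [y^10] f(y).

5116

The denominator gives the recurrence a_n = 3a_(n−1) − 2a_(n−2) for n ≥ 3; the numerator fixes a_0 = 2, a_1 = 6, a_2 = 16.
Iterating: 2, 6, 16, 36, 76, 156, 316, 636, 1276, 2556, 5116, so a_10 = 5116.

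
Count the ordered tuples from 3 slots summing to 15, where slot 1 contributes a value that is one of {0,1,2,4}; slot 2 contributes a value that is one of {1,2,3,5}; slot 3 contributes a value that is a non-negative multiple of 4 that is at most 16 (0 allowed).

5

The generating function for the choices is (1 + x + x^2 + x^4)·(x + x^2 + x^3 + x^5)·(1 + x^4 + x^8 + x^12 + x^16); the count is [x^15].
(1 + x + x^2 + x^4) has coefficients 1,1,1,0,1 for degrees 0…4.
(x + x^2 + x^3 + x^5) has coefficients 0,1,1,1,0,1,0,0,0,0,0,0,0,0,0,0 for degrees 0…15.
Finally multiplying by (1 + x^4 + x^8 + x^12 + x^16), the product of all factors after the first has coefficients 0,1,1,1,0,2,1,1,0,2,1,1,0,2,1,1 for degrees 0…15.
[x^15] = 1·1 + 1·1 + 1·2 + 1·1 = 5.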